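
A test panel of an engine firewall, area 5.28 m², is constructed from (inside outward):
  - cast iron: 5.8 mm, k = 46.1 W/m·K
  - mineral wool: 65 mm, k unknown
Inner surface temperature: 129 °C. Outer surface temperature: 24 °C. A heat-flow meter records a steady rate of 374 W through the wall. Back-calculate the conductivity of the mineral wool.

Using the resistance-network approach (series):
R_cast iron = L/(kA) = 0.0058/(46.1×5.28) = 2.383×10^-5 K/W
Sum of known resistances R_other = 2.383×10^-5 K/W
Total R = ΔT/Q = 105/374 = 0.2807 K/W
R_mineral wool = R_total − R_other = 0.2807 K/W
k = L/(R·A) = 0.065/(0.2807×5.28)

k ≈ 0.0439 W/(m·K)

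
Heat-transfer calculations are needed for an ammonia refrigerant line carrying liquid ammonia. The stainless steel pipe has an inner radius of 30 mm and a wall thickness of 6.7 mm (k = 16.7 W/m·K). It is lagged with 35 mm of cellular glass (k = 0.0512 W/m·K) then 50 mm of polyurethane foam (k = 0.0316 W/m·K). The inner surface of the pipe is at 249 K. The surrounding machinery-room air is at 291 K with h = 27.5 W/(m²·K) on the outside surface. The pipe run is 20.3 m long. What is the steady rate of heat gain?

For a radial system each layer contributes R = ln(r_out/r_in)/(2πkL); films add R = 1/(hA).
R_stainless steel pipe wall = ln(36.7/30)/(2π×16.7×20.3) = 9.464×10^-5 K/W
R_cellular glass = ln(71.7/36.7)/(2π×0.0512×20.3) = 0.1026 K/W
R_polyurethane foam = ln(121.7/71.7)/(2π×0.0316×20.3) = 0.1313 K/W
R_outer film = 1/(h_o·2πr_oL) = 1/(27.5×2π×0.1217×20.3) = 0.002343 K/W
R_total = 0.2363 K/W
Q = ΔT/R_total = 42/0.2363

Q ≈ 178 W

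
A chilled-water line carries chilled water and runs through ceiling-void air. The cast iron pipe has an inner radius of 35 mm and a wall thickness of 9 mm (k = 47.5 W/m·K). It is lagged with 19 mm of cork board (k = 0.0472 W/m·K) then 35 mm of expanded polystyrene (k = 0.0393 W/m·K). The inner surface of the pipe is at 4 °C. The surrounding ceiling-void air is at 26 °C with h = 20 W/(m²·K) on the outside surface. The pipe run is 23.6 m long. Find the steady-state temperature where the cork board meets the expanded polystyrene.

Per-layer cylindrical resistances, series-summed:
R_cast iron pipe wall = ln(44/35)/(2π×47.5×23.6) = 3.249×10^-5 K/W
R_cork board = ln(63/44)/(2π×0.0472×23.6) = 0.05129 K/W
R_expanded polystyrene = ln(98/63)/(2π×0.0393×23.6) = 0.07582 K/W
R_outer film = 1/(h_o·2πr_oL) = 1/(20×2π×0.098×23.6) = 0.003441 K/W
R_total = 0.1306 K/W
Q = ΔT/R_total = 22/0.1306
Q = 168 W
T_interface = T_inner + Q·ΣR(inner→interface) = 4 + 168×0.05132

T ≈ 12.6 °C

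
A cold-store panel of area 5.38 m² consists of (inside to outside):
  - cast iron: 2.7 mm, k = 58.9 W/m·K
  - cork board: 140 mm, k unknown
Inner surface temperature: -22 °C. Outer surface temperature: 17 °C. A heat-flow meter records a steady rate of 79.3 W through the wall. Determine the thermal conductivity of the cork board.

Treating each layer as a thermal resistance in series:
R_cast iron = L/(kA) = 0.0027/(58.9×5.38) = 8.521×10^-6 K/W
Sum of known resistances R_other = 8.521×10^-6 K/W
Total R = ΔT/Q = 39/79.3 = 0.4918 K/W
R_cork board = R_total − R_other = 0.4918 K/W
k = L/(R·A) = 0.14/(0.4918×5.38)

k ≈ 0.0529 W/(m·K)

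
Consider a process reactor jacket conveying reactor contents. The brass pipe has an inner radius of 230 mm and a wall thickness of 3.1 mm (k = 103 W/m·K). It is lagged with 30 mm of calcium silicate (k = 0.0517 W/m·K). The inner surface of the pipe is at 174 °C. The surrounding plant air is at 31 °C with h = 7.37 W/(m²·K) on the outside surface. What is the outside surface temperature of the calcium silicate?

T ≈ 56.8 °C

Per-layer cylindrical resistances, series-summed:
R_brass pipe wall = ln(233.1/230)/(2π×103×1) = 2.069×10^-5 K/W
R_calcium silicate = ln(263.1/233.1)/(2π×0.0517×1) = 0.3727 K/W
R_outer film = 1/(h_o·2πr_oL) = 1/(7.37×2π×0.2631×1) = 0.08208 K/W
R_total = 0.4548 K/W
Q = ΔT/R_total = 143/0.4548
Q = 314 W/m
T_interface = T_inner − Q·ΣR(inner→interface) = 174 − 314×0.3727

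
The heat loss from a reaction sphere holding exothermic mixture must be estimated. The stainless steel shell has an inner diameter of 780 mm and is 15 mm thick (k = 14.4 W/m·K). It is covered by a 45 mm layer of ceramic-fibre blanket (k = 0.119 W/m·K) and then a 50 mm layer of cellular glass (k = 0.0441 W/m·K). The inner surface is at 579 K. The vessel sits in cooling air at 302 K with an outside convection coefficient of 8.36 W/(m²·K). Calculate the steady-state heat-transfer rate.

Q ≈ 458 W

Spherical conduction: R = (1/r_in − 1/r_out)/(4πk) per layer; series-sum.
R_stainless steel shell = (1/0.39 − 1/0.405)/(4π×14.4) = 5.248×10^-4 K/W
R_ceramic-fibre blanket = (1/0.405 − 1/0.45)/(4π×0.119) = 0.1651 K/W
R_cellular glass = (1/0.45 − 1/0.5)/(4π×0.0441) = 0.401 K/W
R_outer film = 1/(h·4πr_o²) = 1/(8.36×4π×0.5²) = 0.03808 K/W
R_total = 0.6047 K/W
Q = ΔT/R_total = 277/0.6047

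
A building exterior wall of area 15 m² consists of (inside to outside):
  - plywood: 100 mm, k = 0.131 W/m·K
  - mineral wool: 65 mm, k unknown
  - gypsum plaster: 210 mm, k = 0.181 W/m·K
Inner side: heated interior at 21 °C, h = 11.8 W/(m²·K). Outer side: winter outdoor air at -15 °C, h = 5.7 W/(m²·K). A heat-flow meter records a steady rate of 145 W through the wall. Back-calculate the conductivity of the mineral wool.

k ≈ 0.0422 W/(m·K)

Using the resistance-network approach (series):
R_inner film = 1/(h_i·A) = 1/(11.8×15) = 0.00565 K/W
R_plywood = L/(kA) = 0.1/(0.131×15) = 0.05089 K/W
R_gypsum plaster = L/(kA) = 0.21/(0.181×15) = 0.07735 K/W
R_outer film = 1/(h_o·A) = 1/(5.7×15) = 0.0117 K/W
Sum of known resistances R_other = 0.1456 K/W
Total R = ΔT/Q = 36/145 = 0.2483 K/W
R_mineral wool = R_total − R_other = 0.1027 K/W
k = L/(R·A) = 0.065/(0.1027×15)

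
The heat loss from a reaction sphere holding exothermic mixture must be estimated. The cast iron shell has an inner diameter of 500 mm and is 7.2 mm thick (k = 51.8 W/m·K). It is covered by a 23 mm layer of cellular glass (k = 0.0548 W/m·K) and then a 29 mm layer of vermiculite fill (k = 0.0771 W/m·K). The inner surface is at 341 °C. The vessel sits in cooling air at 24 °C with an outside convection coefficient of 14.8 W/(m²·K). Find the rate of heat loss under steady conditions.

Radial (spherical) resistances in series:
R_cast iron shell = (1/0.25 − 1/0.2572)/(4π×51.8) = 1.72×10^-4 K/W
R_cellular glass = (1/0.2572 − 1/0.2802)/(4π×0.0548) = 0.4634 K/W
R_vermiculite fill = (1/0.2802 − 1/0.3092)/(4π×0.0771) = 0.3455 K/W
R_outer film = 1/(h·4πr_o²) = 1/(14.8×4π×0.3092²) = 0.05624 K/W
R_total = 0.8653 K/W
Q = ΔT/R_total = 317/0.8653

Q ≈ 366 W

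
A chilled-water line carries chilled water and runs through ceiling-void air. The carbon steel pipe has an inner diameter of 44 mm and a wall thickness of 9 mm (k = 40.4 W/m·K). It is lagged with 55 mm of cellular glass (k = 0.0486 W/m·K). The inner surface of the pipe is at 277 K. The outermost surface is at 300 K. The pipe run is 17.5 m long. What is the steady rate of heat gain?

Q ≈ 120 W

Treating each annulus and film as a series resistance:
R_carbon steel pipe wall = ln(31/22)/(2π×40.4×17.5) = 7.72×10^-5 K/W
R_cellular glass = ln(86/31)/(2π×0.0486×17.5) = 0.1909 K/W
R_total = 0.191 K/W
Q = ΔT/R_total = 23/0.191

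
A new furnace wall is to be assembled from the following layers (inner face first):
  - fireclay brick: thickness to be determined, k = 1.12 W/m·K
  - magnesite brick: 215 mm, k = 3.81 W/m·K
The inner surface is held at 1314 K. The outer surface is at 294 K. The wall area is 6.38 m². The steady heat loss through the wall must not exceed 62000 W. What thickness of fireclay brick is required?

L ≈ 54.4 mm

Thermal resistances in series:
R_magnesite brick = L/(kA) = 0.215/(3.81×6.38) = 0.008845 K/W
Sum of the known resistances R_other = 0.008845 K/W
Required total resistance R_tot = ΔT/Q_allow = 1020/62000 = 0.01645 K/W
R_fireclay brick = R_tot − R_other = 0.007607 K/W
L = R·k·A = 0.007607×1.12×6.38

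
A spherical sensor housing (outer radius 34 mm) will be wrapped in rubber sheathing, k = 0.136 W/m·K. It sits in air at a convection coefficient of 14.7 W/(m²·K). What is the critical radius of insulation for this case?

For a sphere r_cr = 2k/h = 2×0.136/14.7
r_cr = 18.5 mm; since the bare radius (34 mm) is above r_cr, any added insulation will reduce heat loss.

r_cr ≈ 18.5 mm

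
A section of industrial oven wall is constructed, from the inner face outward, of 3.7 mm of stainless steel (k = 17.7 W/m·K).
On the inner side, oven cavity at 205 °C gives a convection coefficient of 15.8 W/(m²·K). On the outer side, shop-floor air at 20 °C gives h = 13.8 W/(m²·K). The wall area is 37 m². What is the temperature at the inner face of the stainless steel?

T ≈ 119 °C

Treating each layer as a thermal resistance in series:
R_inner film = 1/(h_i·A) = 1/(15.8×37) = 0.001711 K/W
R_stainless steel = L/(kA) = 0.0037/(17.7×37) = 5.65×10^-6 K/W
R_outer film = 1/(h_o·A) = 1/(13.8×37) = 0.001958 K/W
R_total = 0.003675 K/W;  Q = ΔT/R_total = 185/0.003675 = 50340 W
T_interface = T_inner − Q·ΣR(inner→interface) = 205 − 50300×0.001711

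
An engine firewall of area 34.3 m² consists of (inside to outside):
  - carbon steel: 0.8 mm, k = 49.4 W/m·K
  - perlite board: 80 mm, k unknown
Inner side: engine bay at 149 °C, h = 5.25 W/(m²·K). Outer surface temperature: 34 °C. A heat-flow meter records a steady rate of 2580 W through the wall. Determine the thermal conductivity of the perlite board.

Thermal resistances in series:
R_inner film = 1/(h_i·A) = 1/(5.25×34.3) = 0.005553 K/W
R_carbon steel = L/(kA) = 0.0008/(49.4×34.3) = 4.721×10^-7 K/W
Sum of known resistances R_other = 0.005554 K/W
Total R = ΔT/Q = 115/2580 = 0.04457 K/W
R_perlite board = R_total − R_other = 0.03902 K/W
k = L/(R·A) = 0.08/(0.03902×34.3)

k ≈ 0.0598 W/(m·K)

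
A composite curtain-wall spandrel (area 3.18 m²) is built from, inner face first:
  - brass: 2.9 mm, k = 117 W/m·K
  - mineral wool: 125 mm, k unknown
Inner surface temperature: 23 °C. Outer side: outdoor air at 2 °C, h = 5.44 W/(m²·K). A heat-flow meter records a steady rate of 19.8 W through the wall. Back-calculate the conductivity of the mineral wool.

k ≈ 0.0392 W/(m·K)

Series thermal resistances:
R_brass = L/(kA) = 0.0029/(117×3.18) = 7.794×10^-6 K/W
R_outer film = 1/(h_o·A) = 1/(5.44×3.18) = 0.05781 K/W
Sum of known resistances R_other = 0.05781 K/W
Total R = ΔT/Q = 21/19.8 = 1.061 K/W
R_mineral wool = R_total − R_other = 1.003 K/W
k = L/(R·A) = 0.125/(1.003×3.18)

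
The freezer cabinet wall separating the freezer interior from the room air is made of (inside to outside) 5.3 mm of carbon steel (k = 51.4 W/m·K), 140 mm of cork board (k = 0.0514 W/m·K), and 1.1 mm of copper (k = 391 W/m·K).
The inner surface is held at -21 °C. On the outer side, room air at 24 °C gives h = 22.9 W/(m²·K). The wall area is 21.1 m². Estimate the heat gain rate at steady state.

Q ≈ 343 W

Model the wall as resistances in series:
R_carbon steel = L/(kA) = 0.0053/(51.4×21.1) = 4.887×10^-6 K/W
R_cork board = L/(kA) = 0.14/(0.0514×21.1) = 0.1291 K/W
R_copper = L/(kA) = 0.0011/(391×21.1) = 1.333×10^-7 K/W
R_outer film = 1/(h_o·A) = 1/(22.9×21.1) = 0.00207 K/W
R_total = 0.1312 K/W
Q = ΔT / R_total = 45 / 0.1312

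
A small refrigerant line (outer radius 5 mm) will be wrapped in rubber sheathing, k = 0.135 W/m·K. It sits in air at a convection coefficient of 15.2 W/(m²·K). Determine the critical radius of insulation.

For a cylinder r_cr = k/h = 0.135/15.2
r_cr = 8.88 mm; since the bare radius (5 mm) is below r_cr, adding a thin layer of insulation will *increase* heat loss.

r_cr ≈ 8.88 mm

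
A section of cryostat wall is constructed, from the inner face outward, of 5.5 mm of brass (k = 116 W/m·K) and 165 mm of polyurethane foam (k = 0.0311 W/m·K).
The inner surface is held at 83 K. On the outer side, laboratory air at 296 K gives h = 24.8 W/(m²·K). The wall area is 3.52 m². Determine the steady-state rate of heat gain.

Q ≈ 140 W

Series thermal resistances:
R_brass = L/(kA) = 0.0055/(116×3.52) = 1.347×10^-5 K/W
R_polyurethane foam = L/(kA) = 0.165/(0.0311×3.52) = 1.507 K/W
R_outer film = 1/(h_o·A) = 1/(24.8×3.52) = 0.01146 K/W
R_total = 1.519 K/W
Q = ΔT / R_total = 213 / 1.519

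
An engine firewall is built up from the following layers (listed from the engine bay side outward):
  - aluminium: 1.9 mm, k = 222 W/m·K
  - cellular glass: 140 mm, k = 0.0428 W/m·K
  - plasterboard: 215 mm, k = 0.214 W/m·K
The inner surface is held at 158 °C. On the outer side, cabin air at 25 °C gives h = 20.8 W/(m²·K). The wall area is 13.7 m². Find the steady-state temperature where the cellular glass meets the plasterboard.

Treating each layer as a thermal resistance in series:
R_aluminium = L/(kA) = 0.0019/(222×13.7) = 6.247×10^-7 K/W
R_cellular glass = L/(kA) = 0.14/(0.0428×13.7) = 0.2388 K/W
R_plasterboard = L/(kA) = 0.215/(0.214×13.7) = 0.07333 K/W
R_outer film = 1/(h_o·A) = 1/(20.8×13.7) = 0.003509 K/W
R_total = 0.3156 K/W;  Q = ΔT/R_total = 133/0.3156 = 421.4 W
T_interface = T_inner − Q·ΣR(inner→interface) = 158 − 421×0.2388

T ≈ 57.4 °C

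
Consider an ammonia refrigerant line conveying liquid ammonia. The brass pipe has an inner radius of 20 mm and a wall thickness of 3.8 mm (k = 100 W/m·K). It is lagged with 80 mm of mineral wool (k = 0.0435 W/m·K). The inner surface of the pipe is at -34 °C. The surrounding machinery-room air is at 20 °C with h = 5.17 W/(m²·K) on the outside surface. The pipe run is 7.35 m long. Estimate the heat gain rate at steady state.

Q ≈ 69.8 W

Cylindrical conduction, so R = ln(r₂/r₁)/(2πkL) per layer, in series:
R_brass pipe wall = ln(23.8/20)/(2π×100×7.35) = 3.767×10^-5 K/W
R_mineral wool = ln(103.8/23.8)/(2π×0.0435×7.35) = 0.7331 K/W
R_outer film = 1/(h_o·2πr_oL) = 1/(5.17×2π×0.1038×7.35) = 0.04035 K/W
R_total = 0.7735 K/W
Q = ΔT/R_total = 54/0.7735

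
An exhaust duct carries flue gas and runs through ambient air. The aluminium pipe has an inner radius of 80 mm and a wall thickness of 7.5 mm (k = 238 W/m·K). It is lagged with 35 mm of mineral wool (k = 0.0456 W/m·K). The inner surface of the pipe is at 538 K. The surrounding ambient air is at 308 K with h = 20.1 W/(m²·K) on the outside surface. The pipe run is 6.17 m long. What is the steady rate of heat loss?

Radial resistances (cylindrical: R_cond = ln(r_o/r_i)/(2πkL), R_conv = 1/(h·2πrL)):
R_aluminium pipe wall = ln(87.5/80)/(2π×238×6.17) = 9.712×10^-6 K/W
R_mineral wool = ln(122.5/87.5)/(2π×0.0456×6.17) = 0.1903 K/W
R_outer film = 1/(h_o·2πr_oL) = 1/(20.1×2π×0.1225×6.17) = 0.01048 K/W
R_total = 0.2008 K/W
Q = ΔT/R_total = 230/0.2008

Q ≈ 1150 W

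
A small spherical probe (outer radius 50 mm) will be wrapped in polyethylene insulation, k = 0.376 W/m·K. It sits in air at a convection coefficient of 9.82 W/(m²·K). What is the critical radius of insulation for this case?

r_cr ≈ 76.6 mm

For a sphere r_cr = 2k/h = 2×0.376/9.82
r_cr = 76.6 mm; since the bare radius (50 mm) is below r_cr, adding a thin layer of insulation will *increase* heat loss.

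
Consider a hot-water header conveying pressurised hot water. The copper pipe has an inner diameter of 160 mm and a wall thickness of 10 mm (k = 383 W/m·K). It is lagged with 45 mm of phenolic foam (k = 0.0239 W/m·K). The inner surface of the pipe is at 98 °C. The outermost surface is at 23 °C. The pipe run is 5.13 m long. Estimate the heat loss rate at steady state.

Q ≈ 142 W

Radial resistances (cylindrical: R_cond = ln(r_o/r_i)/(2πkL), R_conv = 1/(h·2πrL)):
R_copper pipe wall = ln(90/80)/(2π×383×5.13) = 9.541×10^-6 K/W
R_phenolic foam = ln(135/90)/(2π×0.0239×5.13) = 0.5263 K/W
R_total = 0.5263 K/W
Q = ΔT/R_total = 75/0.5263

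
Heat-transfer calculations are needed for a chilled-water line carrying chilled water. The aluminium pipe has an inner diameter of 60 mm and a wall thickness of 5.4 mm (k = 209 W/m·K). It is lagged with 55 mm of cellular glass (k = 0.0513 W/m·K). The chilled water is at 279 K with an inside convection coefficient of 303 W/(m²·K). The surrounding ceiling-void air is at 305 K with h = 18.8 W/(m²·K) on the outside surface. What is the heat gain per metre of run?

q′ ≈ 8.61 W/m

Radial resistances (cylindrical: R_cond = ln(r_o/r_i)/(2πkL), R_conv = 1/(h·2πrL)):
R_inner film = 1/(h_i·2πr₁L) = 1/(303×2π×0.03×1) = 0.01751 K/W
R_aluminium pipe wall = ln(35.4/30)/(2π×209×1) = 1.26×10^-4 K/W
R_cellular glass = ln(90.4/35.4)/(2π×0.0513×1) = 2.909 K/W
R_outer film = 1/(h_o·2πr_oL) = 1/(18.8×2π×0.0904×1) = 0.09365 K/W
R_total = 3.02 K/W
Q = ΔT/R_total = 26/3.02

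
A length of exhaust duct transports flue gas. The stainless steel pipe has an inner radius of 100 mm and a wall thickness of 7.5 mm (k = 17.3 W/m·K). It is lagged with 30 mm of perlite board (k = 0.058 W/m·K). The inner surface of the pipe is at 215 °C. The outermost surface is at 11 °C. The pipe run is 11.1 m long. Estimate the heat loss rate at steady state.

Q ≈ 3350 W

For a radial system each layer contributes R = ln(r_out/r_in)/(2πkL); films add R = 1/(hA).
R_stainless steel pipe wall = ln(107.5/100)/(2π×17.3×11.1) = 5.994×10^-5 K/W
R_perlite board = ln(137.5/107.5)/(2π×0.058×11.1) = 0.06085 K/W
R_total = 0.06091 K/W
Q = ΔT/R_total = 204/0.06091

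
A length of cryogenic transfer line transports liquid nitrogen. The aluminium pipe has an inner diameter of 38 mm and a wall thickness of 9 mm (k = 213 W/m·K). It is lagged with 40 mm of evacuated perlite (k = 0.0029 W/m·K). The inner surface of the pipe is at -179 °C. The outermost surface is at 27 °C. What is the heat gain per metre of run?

q′ ≈ 4.23 W/m

For a radial system each layer contributes R = ln(r_out/r_in)/(2πkL); films add R = 1/(hA).
R_aluminium pipe wall = ln(28/19)/(2π×213×1) = 2.897×10^-4 K/W
R_evacuated perlite = ln(68/28)/(2π×0.0029×1) = 48.7 K/W
R_total = 48.7 K/W
Q = ΔT/R_total = 206/48.7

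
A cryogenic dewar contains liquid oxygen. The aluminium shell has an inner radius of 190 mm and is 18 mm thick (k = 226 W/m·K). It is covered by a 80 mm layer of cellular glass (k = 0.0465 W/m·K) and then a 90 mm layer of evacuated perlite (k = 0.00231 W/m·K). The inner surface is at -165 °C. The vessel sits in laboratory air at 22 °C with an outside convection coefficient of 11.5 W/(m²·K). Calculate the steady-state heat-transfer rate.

Q ≈ 6.07 W

Each spherical layer contributes R = (1/r_i − 1/r_o)/(4πk):
R_aluminium shell = (1/0.19 − 1/0.208)/(4π×226) = 1.604×10^-4 K/W
R_cellular glass = (1/0.208 − 1/0.288)/(4π×0.0465) = 2.285 K/W
R_evacuated perlite = (1/0.288 − 1/0.378)/(4π×0.00231) = 28.48 K/W
R_outer film = 1/(h·4πr_o²) = 1/(11.5×4π×0.378²) = 0.04843 K/W
R_total = 30.81 K/W
Q = ΔT/R_total = 187/30.81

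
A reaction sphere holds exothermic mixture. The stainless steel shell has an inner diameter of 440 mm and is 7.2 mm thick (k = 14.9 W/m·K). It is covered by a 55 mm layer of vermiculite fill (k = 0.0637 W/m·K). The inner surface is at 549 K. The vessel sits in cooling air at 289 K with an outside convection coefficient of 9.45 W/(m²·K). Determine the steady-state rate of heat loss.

Q ≈ 221 W

For a spherical shell R = (1/r₁ − 1/r₂)/(4πk); film R = 1/(h·4πr²). In series:
R_stainless steel shell = (1/0.22 − 1/0.2272)/(4π×14.9) = 7.693×10^-4 K/W
R_vermiculite fill = (1/0.2272 − 1/0.2822)/(4π×0.0637) = 1.072 K/W
R_outer film = 1/(h·4πr_o²) = 1/(9.45×4π×0.2822²) = 0.1057 K/W
R_total = 1.178 K/W
Q = ΔT/R_total = 260/1.178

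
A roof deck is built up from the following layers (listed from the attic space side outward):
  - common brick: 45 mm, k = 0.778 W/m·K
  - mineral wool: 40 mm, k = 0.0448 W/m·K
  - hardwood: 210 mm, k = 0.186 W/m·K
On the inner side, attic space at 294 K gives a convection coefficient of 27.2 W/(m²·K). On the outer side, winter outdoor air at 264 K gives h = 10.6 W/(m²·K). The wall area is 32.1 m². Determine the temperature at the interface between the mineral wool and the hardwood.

T ≈ 281 K

Using the resistance-network approach (series):
R_inner film = 1/(h_i·A) = 1/(27.2×32.1) = 0.001145 K/W
R_common brick = L/(kA) = 0.045/(0.778×32.1) = 0.001802 K/W
R_mineral wool = L/(kA) = 0.04/(0.0448×32.1) = 0.02781 K/W
R_hardwood = L/(kA) = 0.21/(0.186×32.1) = 0.03517 K/W
R_outer film = 1/(h_o·A) = 1/(10.6×32.1) = 0.002939 K/W
R_total = 0.06887 K/W;  Q = ΔT/R_total = 30/0.06887 = 435.6 W
T_interface = T_inner − Q·ΣR(inner→interface) = 294 − 436×0.03076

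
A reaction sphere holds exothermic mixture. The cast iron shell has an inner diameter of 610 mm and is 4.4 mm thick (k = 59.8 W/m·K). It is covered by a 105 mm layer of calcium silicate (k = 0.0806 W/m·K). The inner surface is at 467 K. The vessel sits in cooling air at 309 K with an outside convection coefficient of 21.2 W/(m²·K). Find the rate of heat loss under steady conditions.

For a spherical shell R = (1/r₁ − 1/r₂)/(4πk); film R = 1/(h·4πr²). In series:
R_cast iron shell = (1/0.305 − 1/0.3094)/(4π×59.8) = 6.205×10^-5 K/W
R_calcium silicate = (1/0.3094 − 1/0.4144)/(4π×0.0806) = 0.8085 K/W
R_outer film = 1/(h·4πr_o²) = 1/(21.2×4π×0.4144²) = 0.02186 K/W
R_total = 0.8305 K/W
Q = ΔT/R_total = 158/0.8305

Q ≈ 190 W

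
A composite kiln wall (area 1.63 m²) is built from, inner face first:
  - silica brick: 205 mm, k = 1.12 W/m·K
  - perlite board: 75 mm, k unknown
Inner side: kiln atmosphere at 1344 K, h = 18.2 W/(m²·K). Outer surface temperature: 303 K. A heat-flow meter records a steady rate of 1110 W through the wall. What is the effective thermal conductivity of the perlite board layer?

Thermal resistances in series:
R_inner film = 1/(h_i·A) = 1/(18.2×1.63) = 0.03371 K/W
R_silica brick = L/(kA) = 0.205/(1.12×1.63) = 0.1123 K/W
Sum of known resistances R_other = 0.146 K/W
Total R = ΔT/Q = 1041/1110 = 0.9378 K/W
R_perlite board = R_total − R_other = 0.7918 K/W
k = L/(R·A) = 0.075/(0.7918×1.63)

k ≈ 0.0581 W/(m·K)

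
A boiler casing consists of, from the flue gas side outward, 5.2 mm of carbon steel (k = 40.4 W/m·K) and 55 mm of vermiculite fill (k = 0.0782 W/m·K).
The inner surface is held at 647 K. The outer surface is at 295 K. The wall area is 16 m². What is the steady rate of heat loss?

Q ≈ 8010 W

Series thermal resistances:
R_carbon steel = L/(kA) = 0.0052/(40.4×16) = 8.045×10^-6 K/W
R_vermiculite fill = L/(kA) = 0.055/(0.0782×16) = 0.04396 K/W
R_total = 0.04397 K/W
Q = ΔT / R_total = 352 / 0.04397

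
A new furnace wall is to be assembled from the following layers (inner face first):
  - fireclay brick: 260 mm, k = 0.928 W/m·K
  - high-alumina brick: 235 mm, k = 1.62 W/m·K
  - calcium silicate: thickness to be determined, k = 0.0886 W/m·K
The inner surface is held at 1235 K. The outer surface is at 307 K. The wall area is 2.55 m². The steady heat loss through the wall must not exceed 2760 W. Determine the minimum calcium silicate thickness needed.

Treating each layer as a thermal resistance in series:
R_fireclay brick = L/(kA) = 0.26/(0.928×2.55) = 0.1099 K/W
R_high-alumina brick = L/(kA) = 0.235/(1.62×2.55) = 0.05689 K/W
Sum of the known resistances R_other = 0.1668 K/W
Required total resistance R_tot = ΔT/Q_allow = 928/2760 = 0.3362 K/W
R_calcium silicate = R_tot − R_other = 0.1695 K/W
L = R·k·A = 0.1695×0.0886×2.55

L ≈ 38.3 mm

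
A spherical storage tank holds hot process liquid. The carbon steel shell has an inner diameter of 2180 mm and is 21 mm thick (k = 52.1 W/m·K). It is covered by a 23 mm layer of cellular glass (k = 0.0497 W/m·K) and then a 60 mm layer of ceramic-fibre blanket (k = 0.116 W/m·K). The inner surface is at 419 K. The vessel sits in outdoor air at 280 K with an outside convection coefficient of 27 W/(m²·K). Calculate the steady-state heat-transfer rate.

Q ≈ 2250 W

Each spherical layer contributes R = (1/r_i − 1/r_o)/(4πk):
R_carbon steel shell = (1/1.09 − 1/1.111)/(4π×52.1) = 2.649×10^-5 K/W
R_cellular glass = (1/1.111 − 1/1.134)/(4π×0.0497) = 0.02923 K/W
R_ceramic-fibre blanket = (1/1.134 − 1/1.194)/(4π×0.116) = 0.0304 K/W
R_outer film = 1/(h·4πr_o²) = 1/(27×4π×1.194²) = 0.002067 K/W
R_total = 0.06172 K/W
Q = ΔT/R_total = 139/0.06172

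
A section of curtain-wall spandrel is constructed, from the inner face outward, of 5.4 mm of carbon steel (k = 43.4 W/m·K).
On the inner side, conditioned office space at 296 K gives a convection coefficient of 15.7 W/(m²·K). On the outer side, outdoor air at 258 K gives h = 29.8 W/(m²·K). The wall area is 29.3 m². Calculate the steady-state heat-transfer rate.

Treating each layer as a thermal resistance in series:
R_inner film = 1/(h_i·A) = 1/(15.7×29.3) = 0.002174 K/W
R_carbon steel = L/(kA) = 0.0054/(43.4×29.3) = 4.247×10^-6 K/W
R_outer film = 1/(h_o·A) = 1/(29.8×29.3) = 0.001145 K/W
R_total = 0.003323 K/W
Q = ΔT / R_total = 38 / 0.003323

Q ≈ 11400 W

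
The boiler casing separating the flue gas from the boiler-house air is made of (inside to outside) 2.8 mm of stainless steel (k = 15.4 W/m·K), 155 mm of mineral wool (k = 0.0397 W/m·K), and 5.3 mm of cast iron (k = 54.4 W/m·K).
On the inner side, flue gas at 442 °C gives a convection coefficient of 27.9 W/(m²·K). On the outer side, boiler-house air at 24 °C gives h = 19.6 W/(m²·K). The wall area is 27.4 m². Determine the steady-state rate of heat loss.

Thermal resistances in series:
R_inner film = 1/(h_i·A) = 1/(27.9×27.4) = 0.001308 K/W
R_stainless steel = L/(kA) = 0.0028/(15.4×27.4) = 6.636×10^-6 K/W
R_mineral wool = L/(kA) = 0.155/(0.0397×27.4) = 0.1425 K/W
R_cast iron = L/(kA) = 0.0053/(54.4×27.4) = 3.556×10^-6 K/W
R_outer film = 1/(h_o·A) = 1/(19.6×27.4) = 0.001862 K/W
R_total = 0.1457 K/W
Q = ΔT / R_total = 418 / 0.1457

Q ≈ 2870 W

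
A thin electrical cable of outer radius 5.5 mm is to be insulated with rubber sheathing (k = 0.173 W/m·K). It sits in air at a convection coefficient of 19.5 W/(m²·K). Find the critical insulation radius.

For a cylinder r_cr = k/h = 0.173/19.5
r_cr = 8.87 mm; since the bare radius (5.5 mm) is below r_cr, adding a thin layer of insulation will *increase* heat loss.

r_cr ≈ 8.87 mm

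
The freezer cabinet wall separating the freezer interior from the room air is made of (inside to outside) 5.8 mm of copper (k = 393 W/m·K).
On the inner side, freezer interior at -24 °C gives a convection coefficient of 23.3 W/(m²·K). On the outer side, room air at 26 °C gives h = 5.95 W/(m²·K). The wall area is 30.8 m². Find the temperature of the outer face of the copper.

Using the resistance-network approach (series):
R_inner film = 1/(h_i·A) = 1/(23.3×30.8) = 0.001393 K/W
R_copper = L/(kA) = 0.0058/(393×30.8) = 4.792×10^-7 K/W
R_outer film = 1/(h_o·A) = 1/(5.95×30.8) = 0.005457 K/W
R_total = 0.006851 K/W;  Q = ΔT/R_total = 50/0.006851 = 7299 W
T_interface = T_inner + Q·ΣR(inner→interface) = -24 + 7300×0.001394

T ≈ -13.8 °C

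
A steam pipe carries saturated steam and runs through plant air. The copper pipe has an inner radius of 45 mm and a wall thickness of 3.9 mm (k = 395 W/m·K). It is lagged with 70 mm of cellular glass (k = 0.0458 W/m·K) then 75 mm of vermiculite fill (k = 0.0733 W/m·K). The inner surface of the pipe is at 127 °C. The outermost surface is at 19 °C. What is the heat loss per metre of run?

q′ ≈ 26 W/m

Per-layer cylindrical resistances, series-summed:
R_copper pipe wall = ln(48.9/45)/(2π×395×1) = 3.349×10^-5 K/W
R_cellular glass = ln(118.9/48.9)/(2π×0.0458×1) = 3.088 K/W
R_vermiculite fill = ln(193.9/118.9)/(2π×0.0733×1) = 1.062 K/W
R_total = 4.149 K/W
Q = ΔT/R_total = 108/4.149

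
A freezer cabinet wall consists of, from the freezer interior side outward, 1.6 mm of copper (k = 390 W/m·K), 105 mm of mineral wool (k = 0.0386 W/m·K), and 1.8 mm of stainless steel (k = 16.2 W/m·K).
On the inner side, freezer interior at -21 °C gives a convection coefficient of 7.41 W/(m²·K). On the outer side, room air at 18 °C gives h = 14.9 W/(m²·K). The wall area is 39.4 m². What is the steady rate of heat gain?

Q ≈ 526 W

Thermal resistances in series:
R_inner film = 1/(h_i·A) = 1/(7.41×39.4) = 0.003425 K/W
R_copper = L/(kA) = 0.0016/(390×39.4) = 1.041×10^-7 K/W
R_mineral wool = L/(kA) = 0.105/(0.0386×39.4) = 0.06904 K/W
R_stainless steel = L/(kA) = 0.0018/(16.2×39.4) = 2.82×10^-6 K/W
R_outer film = 1/(h_o·A) = 1/(14.9×39.4) = 0.001703 K/W
R_total = 0.07417 K/W
Q = ΔT / R_total = 39 / 0.07417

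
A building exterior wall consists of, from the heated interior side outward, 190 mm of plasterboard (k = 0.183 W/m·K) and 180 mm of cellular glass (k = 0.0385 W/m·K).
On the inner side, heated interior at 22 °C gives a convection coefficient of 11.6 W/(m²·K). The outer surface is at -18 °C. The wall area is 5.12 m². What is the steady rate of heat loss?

Q ≈ 35.3 W

Series thermal resistances:
R_inner film = 1/(h_i·A) = 1/(11.6×5.12) = 0.01684 K/W
R_plasterboard = L/(kA) = 0.19/(0.183×5.12) = 0.2028 K/W
R_cellular glass = L/(kA) = 0.18/(0.0385×5.12) = 0.9131 K/W
R_total = 1.133 K/W
Q = ΔT / R_total = 40 / 1.133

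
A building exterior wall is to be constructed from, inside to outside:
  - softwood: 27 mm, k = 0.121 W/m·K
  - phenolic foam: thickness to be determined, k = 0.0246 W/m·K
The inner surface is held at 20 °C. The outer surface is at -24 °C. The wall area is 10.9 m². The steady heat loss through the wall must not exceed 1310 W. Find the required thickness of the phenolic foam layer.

Treating each layer as a thermal resistance in series:
R_softwood = L/(kA) = 0.027/(0.121×10.9) = 0.02047 K/W
Sum of the known resistances R_other = 0.02047 K/W
Required total resistance R_tot = ΔT/Q_allow = 44/1310 = 0.03359 K/W
R_phenolic foam = R_tot − R_other = 0.01312 K/W
L = R·k·A = 0.01312×0.0246×10.9

L ≈ 3.52 mm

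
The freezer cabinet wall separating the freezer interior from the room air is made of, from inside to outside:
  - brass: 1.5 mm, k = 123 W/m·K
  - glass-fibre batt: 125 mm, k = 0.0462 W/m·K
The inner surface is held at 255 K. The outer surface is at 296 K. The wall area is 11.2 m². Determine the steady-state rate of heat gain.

Q ≈ 170 W

Using the resistance-network approach (series):
R_brass = L/(kA) = 0.0015/(123×11.2) = 1.089×10^-6 K/W
R_glass-fibre batt = L/(kA) = 0.125/(0.0462×11.2) = 0.2416 K/W
R_total = 0.2416 K/W
Q = ΔT / R_total = 41 / 0.2416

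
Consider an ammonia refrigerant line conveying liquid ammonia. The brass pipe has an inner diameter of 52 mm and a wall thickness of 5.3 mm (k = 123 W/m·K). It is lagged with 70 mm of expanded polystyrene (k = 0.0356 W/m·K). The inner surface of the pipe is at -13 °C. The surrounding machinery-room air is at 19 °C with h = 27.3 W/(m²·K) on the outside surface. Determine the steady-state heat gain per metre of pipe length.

Cylindrical conduction, so R = ln(r₂/r₁)/(2πkL) per layer, in series:
R_brass pipe wall = ln(31.3/26)/(2π×123×1) = 2.401×10^-4 K/W
R_expanded polystyrene = ln(101.3/31.3)/(2π×0.0356×1) = 5.251 K/W
R_outer film = 1/(h_o·2πr_oL) = 1/(27.3×2π×0.1013×1) = 0.05755 K/W
R_total = 5.308 K/W
Q = ΔT/R_total = 32/5.308

q′ ≈ 6.03 W/m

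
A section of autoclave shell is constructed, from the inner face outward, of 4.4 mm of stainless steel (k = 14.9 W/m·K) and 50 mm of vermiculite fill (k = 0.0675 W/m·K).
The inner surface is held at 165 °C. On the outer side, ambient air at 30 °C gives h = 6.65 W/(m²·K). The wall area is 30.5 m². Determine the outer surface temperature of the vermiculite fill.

Using the resistance-network approach (series):
R_stainless steel = L/(kA) = 0.0044/(14.9×30.5) = 9.682×10^-6 K/W
R_vermiculite fill = L/(kA) = 0.05/(0.0675×30.5) = 0.02429 K/W
R_outer film = 1/(h_o·A) = 1/(6.65×30.5) = 0.00493 K/W
R_total = 0.02923 K/W;  Q = ΔT/R_total = 135/0.02923 = 4619 W
T_interface = T_inner − Q·ΣR(inner→interface) = 165 − 4620×0.0243

T ≈ 52.8 °C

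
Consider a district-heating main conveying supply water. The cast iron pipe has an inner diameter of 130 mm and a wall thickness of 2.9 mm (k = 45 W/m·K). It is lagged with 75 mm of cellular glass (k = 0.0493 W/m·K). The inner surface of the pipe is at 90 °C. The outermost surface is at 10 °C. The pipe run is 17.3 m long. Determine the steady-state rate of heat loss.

Cylindrical conduction, so R = ln(r₂/r₁)/(2πkL) per layer, in series:
R_cast iron pipe wall = ln(67.9/65)/(2π×45×17.3) = 8.923×10^-6 K/W
R_cellular glass = ln(142.9/67.9)/(2π×0.0493×17.3) = 0.1389 K/W
R_total = 0.1389 K/W
Q = ΔT/R_total = 80/0.1389

Q ≈ 576 W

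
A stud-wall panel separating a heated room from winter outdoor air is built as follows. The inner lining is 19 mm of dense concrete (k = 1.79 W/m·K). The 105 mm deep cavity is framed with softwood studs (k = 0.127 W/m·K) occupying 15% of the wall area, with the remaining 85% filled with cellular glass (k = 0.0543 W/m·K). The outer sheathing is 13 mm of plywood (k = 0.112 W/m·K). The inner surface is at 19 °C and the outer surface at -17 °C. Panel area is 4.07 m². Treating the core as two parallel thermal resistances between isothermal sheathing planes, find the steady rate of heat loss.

Q ≈ 84.4 W

Sheathing layers in series; stud and cavity paths in parallel between them.
R_inner = 0.019/(1.79×4.07) = 0.002608 K/W
R_stud  = 0.105/(0.127×0.15×4.07) = 1.354 K/W
R_cav   = 0.105/(0.0543×0.85×4.07) = 0.559 K/W
1/R_core = 1/R_stud + 1/R_cav → R_core = 0.3957 K/W
R_outer = 0.013/(0.112×4.07) = 0.02852 K/W
R_total = 0.4268 K/W
Q = ΔT/R_total = 36/0.4268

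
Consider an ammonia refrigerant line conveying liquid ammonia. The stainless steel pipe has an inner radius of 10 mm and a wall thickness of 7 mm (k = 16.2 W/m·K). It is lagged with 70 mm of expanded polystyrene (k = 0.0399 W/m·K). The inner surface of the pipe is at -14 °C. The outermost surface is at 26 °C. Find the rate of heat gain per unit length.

q′ ≈ 6.14 W/m

Per-layer cylindrical resistances, series-summed:
R_stainless steel pipe wall = ln(17/10)/(2π×16.2×1) = 0.005213 K/W
R_expanded polystyrene = ln(87/17)/(2π×0.0399×1) = 6.513 K/W
R_total = 6.518 K/W
Q = ΔT/R_total = 40/6.518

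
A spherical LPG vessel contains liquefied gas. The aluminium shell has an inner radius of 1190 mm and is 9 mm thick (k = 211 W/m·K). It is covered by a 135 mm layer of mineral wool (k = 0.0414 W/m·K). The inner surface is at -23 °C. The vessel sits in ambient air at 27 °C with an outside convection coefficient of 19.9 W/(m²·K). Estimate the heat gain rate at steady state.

Q ≈ 304 W

Spherical conduction: R = (1/r_in − 1/r_out)/(4πk) per layer; series-sum.
R_aluminium shell = (1/1.19 − 1/1.199)/(4π×211) = 2.379×10^-6 K/W
R_mineral wool = (1/1.199 − 1/1.334)/(4π×0.0414) = 0.1622 K/W
R_outer film = 1/(h·4πr_o²) = 1/(19.9×4π×1.334²) = 0.002247 K/W
R_total = 0.1645 K/W
Q = ΔT/R_total = 50/0.1645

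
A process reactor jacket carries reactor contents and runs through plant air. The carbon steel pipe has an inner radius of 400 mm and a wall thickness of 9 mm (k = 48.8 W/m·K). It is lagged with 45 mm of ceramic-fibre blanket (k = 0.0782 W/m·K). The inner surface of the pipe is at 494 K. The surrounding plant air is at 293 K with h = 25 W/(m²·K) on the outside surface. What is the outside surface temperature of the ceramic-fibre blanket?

T ≈ 305 K

For a radial system each layer contributes R = ln(r_out/r_in)/(2πkL); films add R = 1/(hA).
R_carbon steel pipe wall = ln(409/400)/(2π×48.8×1) = 7.257×10^-5 K/W
R_ceramic-fibre blanket = ln(454/409)/(2π×0.0782×1) = 0.2124 K/W
R_outer film = 1/(h_o·2πr_oL) = 1/(25×2π×0.454×1) = 0.01402 K/W
R_total = 0.2265 K/W
Q = ΔT/R_total = 201/0.2265
Q = 887 W/m
T_interface = T_inner − Q·ΣR(inner→interface) = 494 − 887×0.2125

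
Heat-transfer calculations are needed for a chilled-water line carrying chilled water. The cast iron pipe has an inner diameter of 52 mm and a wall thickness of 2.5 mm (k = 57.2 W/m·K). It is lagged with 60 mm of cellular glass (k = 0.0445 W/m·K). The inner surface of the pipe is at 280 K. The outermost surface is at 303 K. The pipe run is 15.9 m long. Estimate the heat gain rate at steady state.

Q ≈ 90.2 W

Treating each annulus and film as a series resistance:
R_cast iron pipe wall = ln(28.5/26)/(2π×57.2×15.9) = 1.607×10^-5 K/W
R_cellular glass = ln(88.5/28.5)/(2π×0.0445×15.9) = 0.2549 K/W
R_total = 0.2549 K/W
Q = ΔT/R_total = 23/0.2549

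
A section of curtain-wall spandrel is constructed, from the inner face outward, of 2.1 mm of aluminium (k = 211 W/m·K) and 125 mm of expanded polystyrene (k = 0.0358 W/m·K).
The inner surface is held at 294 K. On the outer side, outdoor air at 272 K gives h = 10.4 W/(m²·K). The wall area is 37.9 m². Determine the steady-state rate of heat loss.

Q ≈ 232 W

Using the resistance-network approach (series):
R_aluminium = L/(kA) = 0.0021/(211×37.9) = 2.626×10^-7 K/W
R_expanded polystyrene = L/(kA) = 0.125/(0.0358×37.9) = 0.09213 K/W
R_outer film = 1/(h_o·A) = 1/(10.4×37.9) = 0.002537 K/W
R_total = 0.09466 K/W
Q = ΔT / R_total = 22 / 0.09466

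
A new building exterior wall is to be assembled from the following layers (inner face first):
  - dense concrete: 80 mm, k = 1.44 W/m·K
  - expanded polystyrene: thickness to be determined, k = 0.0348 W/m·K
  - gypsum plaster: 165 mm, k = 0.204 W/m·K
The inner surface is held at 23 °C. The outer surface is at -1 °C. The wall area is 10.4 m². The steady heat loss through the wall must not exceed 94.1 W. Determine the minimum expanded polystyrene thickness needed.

L ≈ 62.2 mm

Model the wall as resistances in series:
R_dense concrete = L/(kA) = 0.08/(1.44×10.4) = 0.005342 K/W
R_gypsum plaster = L/(kA) = 0.165/(0.204×10.4) = 0.07777 K/W
Sum of the known resistances R_other = 0.08311 K/W
Required total resistance R_tot = ΔT/Q_allow = 24/94.1 = 0.255 K/W
R_expanded polystyrene = R_tot − R_other = 0.1719 K/W
L = R·k·A = 0.1719×0.0348×10.4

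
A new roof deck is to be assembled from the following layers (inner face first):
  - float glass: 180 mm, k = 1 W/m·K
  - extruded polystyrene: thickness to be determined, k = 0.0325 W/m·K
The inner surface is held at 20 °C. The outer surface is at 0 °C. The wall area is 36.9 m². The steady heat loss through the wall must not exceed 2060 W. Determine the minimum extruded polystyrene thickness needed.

L ≈ 5.79 mm

Model the wall as resistances in series:
R_float glass = L/(kA) = 0.18/(1×36.9) = 0.004878 K/W
Sum of the known resistances R_other = 0.004878 K/W
Required total resistance R_tot = ΔT/Q_allow = 20/2060 = 0.009709 K/W
R_extruded polystyrene = R_tot − R_other = 0.004831 K/W
L = R·k·A = 0.004831×0.0325×36.9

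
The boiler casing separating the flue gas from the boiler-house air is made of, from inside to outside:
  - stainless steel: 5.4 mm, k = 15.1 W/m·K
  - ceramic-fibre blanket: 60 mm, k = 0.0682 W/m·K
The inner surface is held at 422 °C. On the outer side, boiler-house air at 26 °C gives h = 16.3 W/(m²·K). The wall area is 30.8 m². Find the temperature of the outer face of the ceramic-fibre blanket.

Thermal resistances in series:
R_stainless steel = L/(kA) = 0.0054/(15.1×30.8) = 1.161×10^-5 K/W
R_ceramic-fibre blanket = L/(kA) = 0.06/(0.0682×30.8) = 0.02856 K/W
R_outer film = 1/(h_o·A) = 1/(16.3×30.8) = 0.001992 K/W
R_total = 0.03057 K/W;  Q = ΔT/R_total = 396/0.03057 = 12960 W
T_interface = T_inner − Q·ΣR(inner→interface) = 422 − 13000×0.02858

T ≈ 51.8 °C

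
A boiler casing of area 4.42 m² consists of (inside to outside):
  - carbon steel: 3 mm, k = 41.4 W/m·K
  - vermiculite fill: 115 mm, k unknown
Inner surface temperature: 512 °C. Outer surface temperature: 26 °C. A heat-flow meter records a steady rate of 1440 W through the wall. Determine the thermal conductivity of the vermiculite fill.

Using the resistance-network approach (series):
R_carbon steel = L/(kA) = 0.003/(41.4×4.42) = 1.639×10^-5 K/W
Sum of known resistances R_other = 1.639×10^-5 K/W
Total R = ΔT/Q = 486/1440 = 0.3375 K/W
R_vermiculite fill = R_total − R_other = 0.3375 K/W
k = L/(R·A) = 0.115/(0.3375×4.42)

k ≈ 0.0771 W/(m·K)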